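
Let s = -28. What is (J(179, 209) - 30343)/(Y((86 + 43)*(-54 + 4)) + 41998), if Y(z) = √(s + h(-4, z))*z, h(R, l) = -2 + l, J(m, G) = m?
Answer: -316706918/67837008001 - 1751020200*I*√5/67837008001 ≈ -0.0046686 - 0.057718*I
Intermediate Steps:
Y(z) = z*√(-30 + z) (Y(z) = √(-28 + (-2 + z))*z = √(-30 + z)*z = z*√(-30 + z))
(J(179, 209) - 30343)/(Y((86 + 43)*(-54 + 4)) + 41998) = (179 - 30343)/(((86 + 43)*(-54 + 4))*√(-30 + (86 + 43)*(-54 + 4)) + 41998) = -30164/((129*(-50))*√(-30 + 129*(-50)) + 41998) = -30164/(-6450*√(-30 - 6450) + 41998) = -30164/(-232200*I*√5 + 41998) = -30164/(41998 - 232200*I*√5)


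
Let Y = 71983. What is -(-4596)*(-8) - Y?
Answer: -108751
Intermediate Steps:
-(-4596)*(-8) - Y = -(-4596)*(-8) - 1*71983 = -1532*24 - 71983 = -36768 - 71983 = -108751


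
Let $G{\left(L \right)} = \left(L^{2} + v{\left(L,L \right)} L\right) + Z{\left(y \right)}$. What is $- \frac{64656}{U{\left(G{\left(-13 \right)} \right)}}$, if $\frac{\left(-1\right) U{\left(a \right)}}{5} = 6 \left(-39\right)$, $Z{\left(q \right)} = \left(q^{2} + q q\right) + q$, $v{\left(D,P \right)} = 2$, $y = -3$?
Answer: $- \frac{3592}{65} \approx -55.262$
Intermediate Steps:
$Z{\left(q \right)} = q + 2 q^{2}$ ($Z{\left(q \right)} = \left(q^{2} + q^{2}\right) + q = 2 q^{2} + q = q + 2 q^{2}$)
$G{\left(L \right)} = 15 + L^{2} + 2 L$ ($G{\left(L \right)} = \left(L^{2} + 2 L\right) - 3 \left(1 + 2 \left(-3\right)\right) = \left(L^{2} + 2 L\right) - 3 \left(1 - 6\right) = \left(L^{2} + 2 L\right) - -15 = \left(L^{2} + 2 L\right) + 15 = 15 + L^{2} + 2 L$)
$U{\left(a \right)} = 1170$ ($U{\left(a \right)} = - 5 \cdot 6 \left(-39\right) = \left(-5\right) \left(-234\right) = 1170$)
$- \frac{64656}{U{\left(G{\left(-13 \right)} \right)}} = - \frac{64656}{1170} = \left(-64656\right) \frac{1}{1170} = - \frac{3592}{65}$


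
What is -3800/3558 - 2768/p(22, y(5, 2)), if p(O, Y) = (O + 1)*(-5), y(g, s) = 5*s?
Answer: 4705772/204585 ≈ 23.002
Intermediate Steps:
p(O, Y) = -5 - 5*O (p(O, Y) = (1 + O)*(-5) = -5 - 5*O)
-3800/3558 - 2768/p(22, y(5, 2)) = -3800/3558 - 2768/(-5 - 5*22) = -3800*1/3558 - 2768/(-5 - 110) = -1900/1779 - 2768/(-115) = -1900/1779 - 2768*(-1/115) = -1900/1779 + 2768/115 = 4705772/204585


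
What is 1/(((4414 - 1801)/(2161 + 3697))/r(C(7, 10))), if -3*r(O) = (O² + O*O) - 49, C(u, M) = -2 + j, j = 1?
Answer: 275326/7839 ≈ 35.123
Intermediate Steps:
C(u, M) = -1 (C(u, M) = -2 + 1 = -1)
r(O) = 49/3 - 2*O²/3 (r(O) = -((O² + O*O) - 49)/3 = -((O² + O²) - 49)/3 = -(2*O² - 49)/3 = -(-49 + 2*O²)/3 = 49/3 - 2*O²/3)
1/(((4414 - 1801)/(2161 + 3697))/r(C(7, 10))) = 1/(((4414 - 1801)/(2161 + 3697))/(49/3 - ⅔*(-1)²)) = 1/((2613/5858)/(49/3 - ⅔*1)) = 1/((2613*(1/5858))/(49/3 - ⅔)) = 1/(2613/(5858*(47/3))) = 1/((2613/5858)*(3/47)) = 1/(7839/275326) = 275326/7839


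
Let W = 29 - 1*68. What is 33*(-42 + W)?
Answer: -2673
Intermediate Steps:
W = -39 (W = 29 - 68 = -39)
33*(-42 + W) = 33*(-42 - 39) = 33*(-81) = -2673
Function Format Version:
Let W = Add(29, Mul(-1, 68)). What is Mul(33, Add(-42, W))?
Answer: -2673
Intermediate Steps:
W = -39 (W = Add(29, -68) = -39)
Mul(33, Add(-42, W)) = Mul(33, Add(-42, -39)) = Mul(33, -81) = -2673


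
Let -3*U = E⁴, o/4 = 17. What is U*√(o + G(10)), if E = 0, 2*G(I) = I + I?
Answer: 0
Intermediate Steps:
o = 68 (o = 4*17 = 68)
G(I) = I (G(I) = (I + I)/2 = (2*I)/2 = I)
U = 0 (U = -⅓*0⁴ = -⅓*0 = 0)
U*√(o + G(10)) = 0*√(68 + 10) = 0*√78 = 0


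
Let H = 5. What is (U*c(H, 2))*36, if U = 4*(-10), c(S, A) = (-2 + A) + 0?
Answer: 0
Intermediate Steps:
c(S, A) = -2 + A
U = -40
(U*c(H, 2))*36 = -40*(-2 + 2)*36 = -40*0*36 = 0*36 = 0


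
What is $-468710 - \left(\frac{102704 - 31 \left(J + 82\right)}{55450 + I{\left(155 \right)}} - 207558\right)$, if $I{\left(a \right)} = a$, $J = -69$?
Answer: $- \frac{14521459261}{55605} \approx -2.6115 \cdot 10^{5}$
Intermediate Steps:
$-468710 - \left(\frac{102704 - 31 \left(J + 82\right)}{55450 + I{\left(155 \right)}} - 207558\right) = -468710 - \left(\frac{102704 - 31 \left(-69 + 82\right)}{55450 + 155} - 207558\right) = -468710 - \left(\frac{102704 - 403}{55605} - 207558\right) = -468710 - \left(\left(102704 - 403\right) \frac{1}{55605} - 207558\right) = -468710 - \left(102301 \cdot \frac{1}{55605} - 207558\right) = -468710 - \left(\frac{102301}{55605} - 207558\right) = -468710 - - \frac{11541160289}{55605} = -468710 + \frac{11541160289}{55605} = - \frac{14521459261}{55605}$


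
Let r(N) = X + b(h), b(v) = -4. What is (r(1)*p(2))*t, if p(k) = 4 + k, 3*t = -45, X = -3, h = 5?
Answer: 630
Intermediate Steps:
t = -15 (t = (⅓)*(-45) = -15)
r(N) = -7 (r(N) = -3 - 4 = -7)
(r(1)*p(2))*t = -7*(4 + 2)*(-15) = -7*6*(-15) = -42*(-15) = 630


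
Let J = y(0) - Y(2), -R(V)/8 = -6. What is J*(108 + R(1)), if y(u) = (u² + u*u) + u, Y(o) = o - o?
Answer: 0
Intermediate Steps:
Y(o) = 0
y(u) = u + 2*u² (y(u) = (u² + u²) + u = 2*u² + u = u + 2*u²)
R(V) = 48 (R(V) = -8*(-6) = 48)
J = 0 (J = 0*(1 + 2*0) - 1*0 = 0*(1 + 0) + 0 = 0*1 + 0 = 0 + 0 = 0)
J*(108 + R(1)) = 0*(108 + 48) = 0*156 = 0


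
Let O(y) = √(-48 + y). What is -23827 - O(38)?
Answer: -23827 - I*√10 ≈ -23827.0 - 3.1623*I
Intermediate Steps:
-23827 - O(38) = -23827 - √(-48 + 38) = -23827 - √(-10) = -23827 - I*√10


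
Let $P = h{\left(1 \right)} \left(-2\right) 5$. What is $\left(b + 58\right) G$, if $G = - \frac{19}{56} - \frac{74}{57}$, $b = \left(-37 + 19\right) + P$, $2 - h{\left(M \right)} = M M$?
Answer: $- \frac{26135}{532} \approx -49.126$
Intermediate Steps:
$h{\left(M \right)} = 2 - M^{2}$ ($h{\left(M \right)} = 2 - M M = 2 - M^{2}$)
$P = -10$ ($P = \left(2 - 1^{2}\right) \left(-2\right) 5 = \left(2 - 1\right) \left(-2\right) 5 = 1 \left(-2\right) 5 = \left(-2\right) 5 = -10$)
$b = -28$ ($b = \left(-37 + 19\right) - 10 = -18 - 10 = -28$)
$G = - \frac{5227}{3192}$ ($G = \left(-19\right) \frac{1}{56} - \frac{74}{57} = - \frac{19}{56} - \frac{74}{57} = - \frac{5227}{3192} \approx -1.6375$)
$\left(b + 58\right) G = \left(-28 + 58\right) \left(- \frac{5227}{3192}\right) = 30 \left(- \frac{5227}{3192}\right) = - \frac{26135}{532}$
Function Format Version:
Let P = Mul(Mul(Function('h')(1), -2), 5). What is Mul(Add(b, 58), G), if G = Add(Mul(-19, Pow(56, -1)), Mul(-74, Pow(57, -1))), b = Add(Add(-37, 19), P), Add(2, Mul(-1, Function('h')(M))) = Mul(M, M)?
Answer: Rational(-26135, 532) ≈ -49.126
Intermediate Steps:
Function('h')(M) = Add(2, Mul(-1, Pow(M, 2))) (Function('h')(M) = Add(2, Mul(-1, Mul(M, M))) = Add(2, Mul(-1, Pow(M, 2))))
P = -10 (P = Mul(Mul(Add(2, Mul(-1, Pow(1, 2))), -2), 5) = Mul(Mul(Add(2, Mul(-1, 1)), -2), 5) = Mul(Mul(Add(2, -1), -2), 5) = Mul(Mul(1, -2), 5) = Mul(-2, 5) = -10)
b = -28 (b = Add(Add(-37, 19), -10) = Add(-18, -10) = -28)
G = Rational(-5227, 3192) (G = Add(Mul(-19, Rational(1, 56)), Mul(-74, Rational(1, 57))) = Add(Rational(-19, 56), Rational(-74, 57)) = Rational(-5227, 3192) ≈ -1.6375)
Mul(Add(b, 58), G) = Mul(Add(-28, 58), Rational(-5227, 3192)) = Mul(30, Rational(-5227, 3192)) = Rational(-26135, 532)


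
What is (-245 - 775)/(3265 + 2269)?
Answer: -510/2767 ≈ -0.18432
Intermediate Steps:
(-245 - 775)/(3265 + 2269) = -1020/5534 = -1020*1/5534 = -510/2767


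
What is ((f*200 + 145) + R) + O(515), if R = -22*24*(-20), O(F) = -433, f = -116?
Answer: -12928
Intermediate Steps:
R = 10560 (R = -528*(-20) = 10560)
((f*200 + 145) + R) + O(515) = ((-116*200 + 145) + 10560) - 433 = ((-23200 + 145) + 10560) - 433 = (-23055 + 10560) - 433 = -12495 - 433 = -12928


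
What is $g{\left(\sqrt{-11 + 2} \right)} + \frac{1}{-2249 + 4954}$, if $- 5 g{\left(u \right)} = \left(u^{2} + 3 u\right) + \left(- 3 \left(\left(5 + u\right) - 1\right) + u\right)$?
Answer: $\frac{11362}{2705} - \frac{3 i}{5} \approx 4.2004 - 0.6 i$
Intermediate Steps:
$g{\left(u \right)} = \frac{12}{5} - \frac{u}{5} - \frac{u^{2}}{5}$ ($g{\left(u \right)} = - \frac{\left(u^{2} + 3 u\right) + \left(- 3 \left(\left(5 + u\right) - 1\right) + u\right)}{5} = - \frac{\left(u^{2} + 3 u\right) + \left(- 3 \left(4 + u\right) + u\right)}{5} = - \frac{\left(u^{2} + 3 u\right) - \left(12 + 2 u\right)}{5} = - \frac{-12 + u + u^{2}}{5} = \frac{12}{5} - \frac{u}{5} - \frac{u^{2}}{5}$)
$g{\left(\sqrt{-11 + 2} \right)} + \frac{1}{-2249 + 4954} = \left(\frac{12}{5} - \frac{\sqrt{-11 + 2}}{5} - \frac{\left(\sqrt{-11 + 2}\right)^{2}}{5}\right) + \frac{1}{-2249 + 4954} = \left(\frac{12}{5} - \frac{\sqrt{-9}}{5} - \frac{\left(\sqrt{-9}\right)^{2}}{5}\right) + \frac{1}{2705} = \left(\frac{12}{5} - \frac{3 i}{5} - \frac{\left(3 i\right)^{2}}{5}\right) + \frac{1}{2705} = \left(\frac{12}{5} - \frac{3 i}{5} - - \frac{9}{5}\right) + \frac{1}{2705} = \left(\frac{12}{5} - \frac{3 i}{5} + \frac{9}{5}\right) + \frac{1}{2705} = \left(\frac{21}{5} - \frac{3 i}{5}\right) + \frac{1}{2705} = \frac{11362}{2705} - \frac{3 i}{5}$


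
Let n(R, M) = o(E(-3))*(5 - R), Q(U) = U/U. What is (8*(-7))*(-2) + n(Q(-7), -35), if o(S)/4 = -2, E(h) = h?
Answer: 80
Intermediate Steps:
Q(U) = 1
o(S) = -8 (o(S) = 4*(-2) = -8)
n(R, M) = -40 + 8*R (n(R, M) = -8*(5 - R) = -40 + 8*R)
(8*(-7))*(-2) + n(Q(-7), -35) = (8*(-7))*(-2) + (-40 + 8*1) = -56*(-2) + (-40 + 8) = 112 - 32 = 80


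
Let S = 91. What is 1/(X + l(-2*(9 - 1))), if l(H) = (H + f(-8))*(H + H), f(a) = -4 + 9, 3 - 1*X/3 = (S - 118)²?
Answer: -1/1826 ≈ -0.00054764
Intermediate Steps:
X = -2178 (X = 9 - 3*(91 - 118)² = 9 - 3*(-27)² = 9 - 3*729 = 9 - 2187 = -2178)
f(a) = 5
l(H) = 2*H*(5 + H) (l(H) = (H + 5)*(H + H) = (5 + H)*(2*H) = 2*H*(5 + H))
1/(X + l(-2*(9 - 1))) = 1/(-2178 + 2*(-2*(9 - 1))*(5 - 2*(9 - 1))) = 1/(-2178 + 2*(-2*8)*(5 - 2*8)) = 1/(-2178 + 2*(-16)*(5 - 16)) = 1/(-2178 + 2*(-16)*(-11)) = 1/(-2178 + 352) = 1/(-1826) = -1/1826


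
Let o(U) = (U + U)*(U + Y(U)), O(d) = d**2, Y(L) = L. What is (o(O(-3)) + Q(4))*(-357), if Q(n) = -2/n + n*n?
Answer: -242403/2 ≈ -1.2120e+5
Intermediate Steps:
Q(n) = n**2 - 2/n (Q(n) = -2/n + n**2 = n**2 - 2/n)
o(U) = 4*U**2 (o(U) = (U + U)*(U + U) = (2*U)*(2*U) = 4*U**2)
(o(O(-3)) + Q(4))*(-357) = (4*((-3)**2)**2 + (-2 + 4**3)/4)*(-357) = (4*9**2 + (-2 + 64)/4)*(-357) = (4*81 + (1/4)*62)*(-357) = (324 + 31/2)*(-357) = (679/2)*(-357) = -242403/2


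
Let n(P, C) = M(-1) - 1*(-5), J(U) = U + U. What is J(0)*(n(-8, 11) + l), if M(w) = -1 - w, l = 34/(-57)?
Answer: 0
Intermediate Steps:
l = -34/57 (l = 34*(-1/57) = -34/57 ≈ -0.59649)
J(U) = 2*U
n(P, C) = 5 (n(P, C) = (-1 - 1*(-1)) - 1*(-5) = (-1 + 1) + 5 = 0 + 5 = 5)
J(0)*(n(-8, 11) + l) = (2*0)*(5 - 34/57) = 0*(251/57) = 0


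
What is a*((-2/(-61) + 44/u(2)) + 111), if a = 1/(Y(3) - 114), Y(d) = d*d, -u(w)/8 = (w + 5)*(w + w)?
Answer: -378617/358680 ≈ -1.0556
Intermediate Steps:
u(w) = -16*w*(5 + w) (u(w) = -8*(w + 5)*(w + w) = -8*(5 + w)*2*w = -16*w*(5 + w))
Y(d) = d²
a = -1/105 (a = 1/(3² - 114) = 1/(9 - 114) = 1/(-105) = -1/105 ≈ -0.0095238)
a*((-2/(-61) + 44/u(2)) + 111) = -((-2/(-61) + 44/((-16*2*(5 + 2)))) + 111)/105 = -((-2*(-1/61) + 44/((-16*2*7))) + 111)/105 = -((2/61 + 44/(-224)) + 111)/105 = -((2/61 + 44*(-1/224)) + 111)/105 = -((2/61 - 11/56) + 111)/105 = -(-559/3416 + 111)/105 = -1/105*378617/3416 = -378617/358680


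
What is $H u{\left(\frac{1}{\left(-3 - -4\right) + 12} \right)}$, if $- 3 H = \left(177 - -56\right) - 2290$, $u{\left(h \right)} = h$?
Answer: $\frac{2057}{39} \approx 52.744$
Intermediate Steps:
$H = \frac{2057}{3}$ ($H = - \frac{\left(177 - -56\right) - 2290}{3} = - \frac{\left(177 + 56\right) - 2290}{3} = - \frac{233 - 2290}{3} = \left(- \frac{1}{3}\right) \left(-2057\right) = \frac{2057}{3} \approx 685.67$)
$H u{\left(\frac{1}{\left(-3 - -4\right) + 12} \right)} = \frac{2057}{3 \left(\left(-3 - -4\right) + 12\right)} = \frac{2057}{3 \left(\left(-3 + 4\right) + 12\right)} = \frac{2057}{3 \left(1 + 12\right)} = \frac{2057}{3 \cdot 13} = \frac{2057}{3} \cdot \frac{1}{13} = \frac{2057}{39}$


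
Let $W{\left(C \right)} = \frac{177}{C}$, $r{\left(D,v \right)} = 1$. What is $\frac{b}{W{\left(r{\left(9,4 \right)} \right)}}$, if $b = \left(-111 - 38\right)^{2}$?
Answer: $\frac{22201}{177} \approx 125.43$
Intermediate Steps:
$b = 22201$ ($b = \left(-149\right)^{2} = 22201$)
$\frac{b}{W{\left(r{\left(9,4 \right)} \right)}} = \frac{22201}{177 \cdot 1^{-1}} = \frac{22201}{177 \cdot 1} = \frac{22201}{177}$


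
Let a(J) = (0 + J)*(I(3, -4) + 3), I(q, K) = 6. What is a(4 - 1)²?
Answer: 729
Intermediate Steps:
a(J) = 9*J (a(J) = (0 + J)*(6 + 3) = J*9 = 9*J)
a(4 - 1)² = (9*(4 - 1))² = (9*3)² = 27² = 729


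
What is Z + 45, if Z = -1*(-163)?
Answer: 208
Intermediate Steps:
Z = 163
Z + 45 = 163 + 45 = 208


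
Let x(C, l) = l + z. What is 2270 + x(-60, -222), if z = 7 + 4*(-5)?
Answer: 2035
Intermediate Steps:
z = -13 (z = 7 - 20 = -13)
x(C, l) = -13 + l (x(C, l) = l - 13 = -13 + l)
2270 + x(-60, -222) = 2270 + (-13 - 222) = 2270 - 235 = 2035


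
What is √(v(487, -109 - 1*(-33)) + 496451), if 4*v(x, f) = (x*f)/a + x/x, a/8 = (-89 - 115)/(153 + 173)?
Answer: √20737235409/204 ≈ 705.90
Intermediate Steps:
a = -816/163 (a = 8*((-89 - 115)/(153 + 173)) = 8*(-204/326) = 8*(-204*1/326) = 8*(-102/163) = -816/163 ≈ -5.0061)
v(x, f) = ¼ - 163*f*x/3264 (v(x, f) = ((x*f)/(-816/163) + x/x)/4 = ((f*x)*(-163/816) + 1)/4 = (-163*f*x/816 + 1)/4 = (1 - 163*f*x/816)/4 = ¼ - 163*f*x/3264)
√(v(487, -109 - 1*(-33)) + 496451) = √((¼ - 163/3264*(-109 - 1*(-33))*487) + 496451) = √((¼ - 163/3264*(-109 + 33)*487) + 496451) = √((¼ - 163/3264*(-76)*487) + 496451) = √((¼ + 1508239/816) + 496451) = √(1508443/816 + 496451) = √(406612459/816) = √20737235409/204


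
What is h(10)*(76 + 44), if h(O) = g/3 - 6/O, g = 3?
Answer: 48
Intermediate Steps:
h(O) = 1 - 6/O (h(O) = 3/3 - 6/O = 3*(⅓) - 6/O = 1 - 6/O)
h(10)*(76 + 44) = ((-6 + 10)/10)*(76 + 44) = ((⅒)*4)*120 = (⅖)*120 = 48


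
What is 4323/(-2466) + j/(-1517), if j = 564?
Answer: -2649605/1246974 ≈ -2.1248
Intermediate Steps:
4323/(-2466) + j/(-1517) = 4323/(-2466) + 564/(-1517) = 4323*(-1/2466) + 564*(-1/1517) = -1441/822 - 564/1517 = -2649605/1246974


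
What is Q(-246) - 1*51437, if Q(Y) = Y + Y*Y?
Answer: 8833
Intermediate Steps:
Q(Y) = Y + Y**2
Q(-246) - 1*51437 = -246*(1 - 246) - 1*51437 = -246*(-245) - 51437 = 60270 - 51437 = 8833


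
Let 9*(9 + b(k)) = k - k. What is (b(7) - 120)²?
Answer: 16641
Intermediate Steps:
b(k) = -9 (b(k) = -9 + (k - k)/9 = -9 + (⅑)*0 = -9 + 0 = -9)
(b(7) - 120)² = (-9 - 120)² = (-129)² = 16641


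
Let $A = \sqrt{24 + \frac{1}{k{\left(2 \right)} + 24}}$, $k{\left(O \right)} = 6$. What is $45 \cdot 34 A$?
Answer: $51 \sqrt{21630} \approx 7500.6$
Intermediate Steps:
$A = \frac{\sqrt{21630}}{30}$ ($A = \sqrt{24 + \frac{1}{6 + 24}} = \sqrt{24 + \frac{1}{30}} = \sqrt{\frac{721}{30}} = \frac{\sqrt{21630}}{30} \approx 4.9024$)
$45 \cdot 34 A = 45 \cdot 34 \frac{\sqrt{21630}}{30} = 1530 \frac{\sqrt{21630}}{30} = 51 \sqrt{21630}$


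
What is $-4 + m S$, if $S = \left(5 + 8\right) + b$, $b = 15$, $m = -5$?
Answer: $-144$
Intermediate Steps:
$S = 28$ ($S = \left(5 + 8\right) + 15 = 13 + 15 = 28$)
$-4 + m S = -4 - 140 = -144$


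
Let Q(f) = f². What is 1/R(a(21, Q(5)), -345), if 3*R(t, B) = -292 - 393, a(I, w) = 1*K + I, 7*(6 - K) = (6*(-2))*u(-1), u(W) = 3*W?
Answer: -3/685 ≈ -0.0043796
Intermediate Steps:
K = 6/7 (K = 6 - 6*(-2)*3*(-1)/7 = 6 - (-12)*(-3)/7 = 6 - ⅐*36 = 6 - 36/7 = 6/7 ≈ 0.85714)
a(I, w) = 6/7 + I (a(I, w) = 1*(6/7) + I = 6/7 + I)
R(t, B) = -685/3 (R(t, B) = (-292 - 393)/3 = (⅓)*(-685) = -685/3)
1/R(a(21, Q(5)), -345) = 1/(-685/3) = -3/685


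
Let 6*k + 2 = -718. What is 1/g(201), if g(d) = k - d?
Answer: -1/321 ≈ -0.0031153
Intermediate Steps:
k = -120 (k = -⅓ + (⅙)*(-718) = -⅓ - 359/3 = -120)
g(d) = -120 - d
1/g(201) = 1/(-120 - 1*201) = 1/(-120 - 201) = 1/(-321) = -1/321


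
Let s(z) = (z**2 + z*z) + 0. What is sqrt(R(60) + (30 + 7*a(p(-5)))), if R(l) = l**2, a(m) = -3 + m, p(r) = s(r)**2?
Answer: sqrt(21109) ≈ 145.29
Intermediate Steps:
s(z) = 2*z**2 (s(z) = (z**2 + z**2) + 0 = 2*z**2 + 0 = 2*z**2)
p(r) = 4*r**4 (p(r) = (2*r**2)**2 = 4*r**4)
sqrt(R(60) + (30 + 7*a(p(-5)))) = sqrt(60**2 + (30 + 7*(-3 + 4*(-5)**4))) = sqrt(3600 + (30 + 7*(-3 + 4*625))) = sqrt(3600 + (30 + 7*(-3 + 2500))) = sqrt(3600 + (30 + 7*2497)) = sqrt(3600 + (30 + 17479)) = sqrt(3600 + 17509) = sqrt(21109)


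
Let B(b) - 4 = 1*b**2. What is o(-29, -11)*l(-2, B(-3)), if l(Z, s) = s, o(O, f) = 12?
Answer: 156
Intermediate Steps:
B(b) = 4 + b**2 (B(b) = 4 + 1*b**2 = 4 + b**2)
o(-29, -11)*l(-2, B(-3)) = 12*(4 + (-3)**2) = 12*(4 + 9) = 12*13 = 156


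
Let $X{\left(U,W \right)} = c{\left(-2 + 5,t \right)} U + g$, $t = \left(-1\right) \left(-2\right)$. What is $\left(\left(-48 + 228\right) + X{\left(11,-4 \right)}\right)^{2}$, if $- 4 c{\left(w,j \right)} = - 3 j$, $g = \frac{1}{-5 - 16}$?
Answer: $\frac{68079001}{1764} \approx 38594.0$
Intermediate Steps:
$g = - \frac{1}{21}$ ($g = \frac{1}{-21} = - \frac{1}{21} \approx -0.047619$)
$t = 2$
$c{\left(w,j \right)} = \frac{3 j}{4}$ ($c{\left(w,j \right)} = - \frac{\left(-3\right) j}{4} = \frac{3 j}{4}$)
$X{\left(U,W \right)} = - \frac{1}{21} + \frac{3 U}{2}$ ($X{\left(U,W \right)} = \frac{3}{4} \cdot 2 U - \frac{1}{21} = \frac{3 U}{2} - \frac{1}{21} = - \frac{1}{21} + \frac{3 U}{2}$)
$\left(\left(-48 + 228\right) + X{\left(11,-4 \right)}\right)^{2} = \left(\left(-48 + 228\right) + \left(- \frac{1}{21} + \frac{3}{2} \cdot 11\right)\right)^{2} = \left(180 + \left(- \frac{1}{21} + \frac{33}{2}\right)\right)^{2} = \left(180 + \frac{691}{42}\right)^{2} = \left(\frac{8251}{42}\right)^{2} = \frac{68079001}{1764}$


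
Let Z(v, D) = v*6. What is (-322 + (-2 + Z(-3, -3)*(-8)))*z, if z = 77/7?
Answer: -1980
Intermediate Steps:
Z(v, D) = 6*v
z = 11 (z = 77*(1/7) = 11)
(-322 + (-2 + Z(-3, -3)*(-8)))*z = (-322 + (-2 + (6*(-3))*(-8)))*11 = (-322 + (-2 - 18*(-8)))*11 = (-322 + (-2 + 144))*11 = (-322 + 142)*11 = -180*11 = -1980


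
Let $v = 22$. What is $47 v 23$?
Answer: $23782$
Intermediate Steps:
$47 v 23 = 47 \cdot 22 \cdot 23 = 1034 \cdot 23 = 23782$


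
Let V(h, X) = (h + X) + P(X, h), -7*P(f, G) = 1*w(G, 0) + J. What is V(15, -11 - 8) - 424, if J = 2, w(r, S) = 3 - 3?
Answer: -2998/7 ≈ -428.29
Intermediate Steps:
w(r, S) = 0
P(f, G) = -2/7 (P(f, G) = -(1*0 + 2)/7 = -(0 + 2)/7 = -1/7*2 = -2/7)
V(h, X) = -2/7 + X + h (V(h, X) = (h + X) - 2/7 = (X + h) - 2/7 = -2/7 + X + h)
V(15, -11 - 8) - 424 = (-2/7 + (-11 - 8) + 15) - 424 = (-2/7 - 19 + 15) - 424 = -30/7 - 424 = -2998/7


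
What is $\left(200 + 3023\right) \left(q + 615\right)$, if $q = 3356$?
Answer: $12798533$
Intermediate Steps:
$\left(200 + 3023\right) \left(q + 615\right) = \left(200 + 3023\right) \left(3356 + 615\right) = 3223 \cdot 3971 = 12798533$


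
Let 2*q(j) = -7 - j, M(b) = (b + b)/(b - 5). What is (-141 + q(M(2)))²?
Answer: 744769/36 ≈ 20688.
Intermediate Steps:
M(b) = 2*b/(-5 + b) (M(b) = (2*b)/(-5 + b) = 2*b/(-5 + b))
q(j) = -7/2 - j/2 (q(j) = (-7 - j)/2 = -7/2 - j/2)
(-141 + q(M(2)))² = (-141 + (-7/2 - 2/(-5 + 2)))² = (-141 + (-7/2 - 2/(-3)))² = (-141 + (-7/2 - 2*(-1)/3))² = (-141 + (-7/2 - ½*(-4/3)))² = (-141 + (-7/2 + ⅔))² = (-141 - 17/6)² = (-863/6)² = 744769/36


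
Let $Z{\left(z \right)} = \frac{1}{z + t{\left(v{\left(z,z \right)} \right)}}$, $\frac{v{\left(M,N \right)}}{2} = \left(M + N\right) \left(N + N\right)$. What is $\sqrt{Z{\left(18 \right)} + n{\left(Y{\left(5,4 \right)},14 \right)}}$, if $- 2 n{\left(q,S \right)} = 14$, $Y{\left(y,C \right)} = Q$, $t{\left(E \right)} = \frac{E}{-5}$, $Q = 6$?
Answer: $\frac{i \sqrt{4870282}}{834} \approx 2.6461 i$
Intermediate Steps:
$v{\left(M,N \right)} = 4 N \left(M + N\right)$ ($v{\left(M,N \right)} = 2 \left(M + N\right) \left(N + N\right) = 2 \left(M + N\right) 2 N = 2 \cdot 2 N \left(M + N\right) = 4 N \left(M + N\right)$)
$t{\left(E \right)} = - \frac{E}{5}$ ($t{\left(E \right)} = E \left(- \frac{1}{5}\right) = - \frac{E}{5}$)
$Y{\left(y,C \right)} = 6$
$n{\left(q,S \right)} = -7$ ($n{\left(q,S \right)} = \left(- \frac{1}{2}\right) 14 = -7$)
$Z{\left(z \right)} = \frac{1}{z - \frac{8 z^{2}}{5}}$ ($Z{\left(z \right)} = \frac{1}{z - \frac{4 z \left(z + z\right)}{5}} = \frac{1}{z - \frac{4 z 2 z}{5}} = \frac{1}{z - \frac{8 z^{2}}{5}}$)
$\sqrt{Z{\left(18 \right)} + n{\left(Y{\left(5,4 \right)},14 \right)}} = \sqrt{- \frac{5}{18 \left(-5 + 8 \cdot 18\right)} - 7} = \sqrt{\left(-5\right) \frac{1}{18} \frac{1}{-5 + 144} - 7} = \sqrt{\left(-5\right) \frac{1}{18} \cdot \frac{1}{139} - 7} = \sqrt{- \frac{5}{2502} - 7} = \sqrt{- \frac{17519}{2502}} = \frac{i \sqrt{4870282}}{834}$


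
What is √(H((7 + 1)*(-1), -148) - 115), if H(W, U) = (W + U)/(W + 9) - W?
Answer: I*√263 ≈ 16.217*I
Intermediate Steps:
H(W, U) = -W + (U + W)/(9 + W) (H(W, U) = (U + W)/(9 + W) - W = -W + (U + W)/(9 + W))
√(H((7 + 1)*(-1), -148) - 115) = √((-148 - ((7 + 1)*(-1))² - 8*(7 + 1)*(-1))/(9 + (7 + 1)*(-1)) - 115) = √((-148 - (8*(-1))² - 64*(-1))/(9 + 8*(-1)) - 115) = √((-148 - 1*(-8)² - 8*(-8))/(9 - 8) - 115) = √((-148 - 1*64 + 64)/1 - 115) = √(1*(-148 - 64 + 64) - 115) = √(1*(-148) - 115) = √(-148 - 115) = √(-263) = I*√263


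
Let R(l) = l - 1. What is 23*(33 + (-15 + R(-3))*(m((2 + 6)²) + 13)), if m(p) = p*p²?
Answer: -114561850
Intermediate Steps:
R(l) = -1 + l
m(p) = p³
23*(33 + (-15 + R(-3))*(m((2 + 6)²) + 13)) = 23*(33 + (-15 + (-1 - 3))*(((2 + 6)²)³ + 13)) = 23*(33 + (-15 - 4)*((8²)³ + 13)) = 23*(33 - 19*(64³ + 13)) = 23*(33 - 19*(262144 + 13)) = 23*(33 - 19*262157) = 23*(33 - 4980983) = 23*(-4980950) = -114561850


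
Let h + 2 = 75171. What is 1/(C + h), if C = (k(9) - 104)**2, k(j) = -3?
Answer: 1/86618 ≈ 1.1545e-5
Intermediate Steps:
h = 75169 (h = -2 + 75171 = 75169)
C = 11449 (C = (-3 - 104)**2 = (-107)**2 = 11449)
1/(C + h) = 1/(11449 + 75169) = 1/86618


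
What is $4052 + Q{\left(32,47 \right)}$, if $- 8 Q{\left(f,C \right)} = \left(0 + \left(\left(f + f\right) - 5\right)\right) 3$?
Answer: $\frac{32239}{8} \approx 4029.9$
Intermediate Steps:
$Q{\left(f,C \right)} = \frac{15}{8} - \frac{3 f}{4}$ ($Q{\left(f,C \right)} = - \frac{\left(0 + \left(\left(f + f\right) - 5\right)\right) 3}{8} = - \frac{\left(0 + \left(2 f - 5\right)\right) 3}{8} = - \frac{\left(0 + \left(-5 + 2 f\right)\right) 3}{8} = - \frac{\left(-5 + 2 f\right) 3}{8} = - \frac{-15 + 6 f}{8} = \frac{15}{8} - \frac{3 f}{4}$)
$4052 + Q{\left(32,47 \right)} = 4052 + \left(\frac{15}{8} - 24\right) = 4052 - \frac{177}{8} = \frac{32239}{8}$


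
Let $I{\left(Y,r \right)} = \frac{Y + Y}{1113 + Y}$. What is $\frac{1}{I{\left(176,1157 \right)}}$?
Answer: $\frac{1289}{352} \approx 3.6619$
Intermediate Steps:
$I{\left(Y,r \right)} = \frac{2 Y}{1113 + Y}$
$\frac{1}{I{\left(176,1157 \right)}} = \frac{1}{2 \cdot 176 \frac{1}{1113 + 176}} = \frac{1}{2 \cdot 176 \cdot \frac{1}{1289}} = \frac{1}{\frac{352}{1289}} = \frac{1289}{352}$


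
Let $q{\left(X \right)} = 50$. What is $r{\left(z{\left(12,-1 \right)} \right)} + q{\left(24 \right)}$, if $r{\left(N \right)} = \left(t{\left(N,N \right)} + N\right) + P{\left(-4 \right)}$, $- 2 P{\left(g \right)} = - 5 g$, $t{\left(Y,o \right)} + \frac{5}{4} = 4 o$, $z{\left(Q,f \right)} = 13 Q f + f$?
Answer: $- \frac{2985}{4} \approx -746.25$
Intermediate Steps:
$z{\left(Q,f \right)} = f + 13 Q f$ ($z{\left(Q,f \right)} = 13 Q f + f = f + 13 Q f$)
$t{\left(Y,o \right)} = - \frac{5}{4} + 4 o$
$P{\left(g \right)} = \frac{5 g}{2}$ ($P{\left(g \right)} = - \frac{\left(-5\right) g}{2} = \frac{5 g}{2}$)
$r{\left(N \right)} = - \frac{45}{4} + 5 N$ ($r{\left(N \right)} = \left(\left(- \frac{5}{4} + 4 N\right) + N\right) + \frac{5}{2} \left(-4\right) = \left(- \frac{5}{4} + 5 N\right) - 10 = - \frac{45}{4} + 5 N$)
$r{\left(z{\left(12,-1 \right)} \right)} + q{\left(24 \right)} = \left(- \frac{45}{4} + 5 \left(- (1 + 13 \cdot 12)\right)\right) + 50 = \left(- \frac{45}{4} + 5 \left(- (1 + 156)\right)\right) + 50 = \left(- \frac{45}{4} + 5 \left(\left(-1\right) 157\right)\right) + 50 = \left(- \frac{45}{4} + 5 \left(-157\right)\right) + 50 = \left(- \frac{45}{4} - 785\right) + 50 = - \frac{3185}{4} + 50 = - \frac{2985}{4}$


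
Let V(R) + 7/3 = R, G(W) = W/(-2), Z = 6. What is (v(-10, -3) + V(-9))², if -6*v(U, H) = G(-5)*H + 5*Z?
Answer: 32761/144 ≈ 227.51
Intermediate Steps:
G(W) = -W/2 (G(W) = W*(-½) = -W/2)
V(R) = -7/3 + R
v(U, H) = -5 - 5*H/12 (v(U, H) = -((-½*(-5))*H + 5*6)/6 = -(5*H/2 + 30)/6 = -(30 + 5*H/2)/6 = -5 - 5*H/12)
(v(-10, -3) + V(-9))² = ((-5 - 5/12*(-3)) + (-7/3 - 9))² = ((-5 + 5/4) - 34/3)² = (-15/4 - 34/3)² = (-181/12)² = 32761/144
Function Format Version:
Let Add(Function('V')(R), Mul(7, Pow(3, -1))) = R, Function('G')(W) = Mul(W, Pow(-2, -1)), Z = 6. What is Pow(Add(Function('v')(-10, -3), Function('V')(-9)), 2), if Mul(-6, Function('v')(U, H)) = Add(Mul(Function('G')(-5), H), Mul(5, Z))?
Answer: Rational(32761, 144) ≈ 227.51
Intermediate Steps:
Function('G')(W) = Mul(Rational(-1, 2), W) (Function('G')(W) = Mul(W, Rational(-1, 2)) = Mul(Rational(-1, 2), W))
Function('V')(R) = Add(Rational(-7, 3), R)
Function('v')(U, H) = Add(-5, Mul(Rational(-5, 12), H)) (Function('v')(U, H) = Mul(Rational(-1, 6), Add(Mul(Mul(Rational(-1, 2), -5), H), Mul(5, 6))) = Mul(Rational(-1, 6), Add(Mul(Rational(5, 2), H), 30)) = Mul(Rational(-1, 6), Add(30, Mul(Rational(5, 2), H))) = Add(-5, Mul(Rational(-5, 12), H)))
Pow(Add(Function('v')(-10, -3), Function('V')(-9)), 2) = Pow(Add(Add(-5, Mul(Rational(-5, 12), -3)), Add(Rational(-7, 3), -9)), 2) = Pow(Add(Add(-5, Rational(5, 4)), Rational(-34, 3)), 2) = Pow(Add(Rational(-15, 4), Rational(-34, 3)), 2) = Pow(Rational(-181, 12), 2) = Rational(32761, 144)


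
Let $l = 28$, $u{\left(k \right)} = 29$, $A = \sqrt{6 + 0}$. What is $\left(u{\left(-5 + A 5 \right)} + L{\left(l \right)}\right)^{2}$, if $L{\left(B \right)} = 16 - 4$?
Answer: $1681$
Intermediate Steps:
$A = \sqrt{6} \approx 2.4495$
$L{\left(B \right)} = 12$
$\left(u{\left(-5 + A 5 \right)} + L{\left(l \right)}\right)^{2} = \left(29 + 12\right)^{2} = 41^{2} = 1681$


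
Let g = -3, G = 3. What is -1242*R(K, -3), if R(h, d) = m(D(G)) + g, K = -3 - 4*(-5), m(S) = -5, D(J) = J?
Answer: 9936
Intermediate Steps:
K = 17 (K = -3 + 20 = 17)
R(h, d) = -8 (R(h, d) = -5 - 3 = -8)
-1242*R(K, -3) = -1242*(-8) = 9936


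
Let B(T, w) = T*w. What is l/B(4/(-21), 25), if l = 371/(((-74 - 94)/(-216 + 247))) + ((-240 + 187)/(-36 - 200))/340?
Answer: 115353917/8024000 ≈ 14.376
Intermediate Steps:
l = -16479131/240720 (l = 371/((-168/31)) - 53/(-236)*(1/340) = 371/((-168*1/31)) - 53*(-1/236)*(1/340) = 371/(-168/31) + (53/236)*(1/340) = 371*(-31/168) + 53/80240 = -1643/24 + 53/80240 = -16479131/240720 ≈ -68.458)
l/B(4/(-21), 25) = -16479131/(240720*((4/(-21))*25)) = -16479131/(240720*((4*(-1/21))*25)) = -16479131/(240720*((-4/21*25))) = -16479131/(240720*(-100/21)) = -16479131/240720*(-21/100) = 115353917/8024000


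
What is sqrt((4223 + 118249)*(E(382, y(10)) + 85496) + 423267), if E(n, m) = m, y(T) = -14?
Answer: sqrt(10469574771) ≈ 1.0232e+5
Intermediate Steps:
sqrt((4223 + 118249)*(E(382, y(10)) + 85496) + 423267) = sqrt((4223 + 118249)*(-14 + 85496) + 423267) = sqrt(122472*85482 + 423267) = sqrt(10469151504 + 423267) = sqrt(10469574771)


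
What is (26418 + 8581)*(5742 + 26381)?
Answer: 1124272877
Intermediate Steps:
(26418 + 8581)*(5742 + 26381) = 34999*32123 = 1124272877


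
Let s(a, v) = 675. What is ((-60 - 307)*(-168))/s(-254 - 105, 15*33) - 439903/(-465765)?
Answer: 644758697/6986475 ≈ 92.287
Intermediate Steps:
((-60 - 307)*(-168))/s(-254 - 105, 15*33) - 439903/(-465765) = ((-60 - 307)*(-168))/675 - 439903/(-465765) = -367*(-168)*(1/675) - 439903*(-1/465765) = 61656*(1/675) + 439903/465765 = 20552/225 + 439903/465765 = 644758697/6986475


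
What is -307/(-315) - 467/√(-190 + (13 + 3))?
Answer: 307/315 + 467*I*√174/174 ≈ 0.9746 + 35.403*I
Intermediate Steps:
-307/(-315) - 467/√(-190 + (13 + 3)) = -307*(-1/315) - 467/√(-190 + 16) = 307/315 - 467*(-I*√174/174) = 307/315 - (-467)*I*√174/174 = 307/315 + 467*I*√174/174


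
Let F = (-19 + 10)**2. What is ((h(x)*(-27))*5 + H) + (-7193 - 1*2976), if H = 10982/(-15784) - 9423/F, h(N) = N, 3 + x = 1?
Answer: -237139505/23676 ≈ -10016.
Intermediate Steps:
x = -2 (x = -3 + 1 = -2)
F = 81 (F = (-9)**2 = 81)
H = -2770781/23676 (H = 10982/(-15784) - 9423/81 = 10982*(-1/15784) - 9423*1/81 = -5491/7892 - 349/3 = -2770781/23676 ≈ -117.03)
((h(x)*(-27))*5 + H) + (-7193 - 1*2976) = (-2*(-27)*5 - 2770781/23676) + (-7193 - 1*2976) = (54*5 - 2770781/23676) + (-7193 - 2976) = (270 - 2770781/23676) - 10169 = 3621739/23676 - 10169 = -237139505/23676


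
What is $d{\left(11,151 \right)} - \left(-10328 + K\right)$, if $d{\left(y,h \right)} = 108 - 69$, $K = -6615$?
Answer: $16982$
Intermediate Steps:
$d{\left(y,h \right)} = 39$
$d{\left(11,151 \right)} - \left(-10328 + K\right) = 39 + \left(10328 - -6615\right) = 39 + \left(10328 + 6615\right) = 39 + 16943 = 16982$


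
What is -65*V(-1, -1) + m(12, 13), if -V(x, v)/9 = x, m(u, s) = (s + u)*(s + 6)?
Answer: -110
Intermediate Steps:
m(u, s) = (6 + s)*(s + u) (m(u, s) = (s + u)*(6 + s) = (6 + s)*(s + u))
V(x, v) = -9*x
-65*V(-1, -1) + m(12, 13) = -(-585)*(-1) + (13**2 + 6*13 + 6*12 + 13*12) = -65*9 + (169 + 78 + 72 + 156) = -585 + 475 = -110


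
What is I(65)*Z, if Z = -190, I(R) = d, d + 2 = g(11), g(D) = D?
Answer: -1710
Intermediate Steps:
d = 9 (d = -2 + 11 = 9)
I(R) = 9
I(65)*Z = 9*(-190) = -1710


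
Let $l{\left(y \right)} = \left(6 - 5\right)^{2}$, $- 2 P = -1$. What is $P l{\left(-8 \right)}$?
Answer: $\frac{1}{2} \approx 0.5$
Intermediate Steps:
$P = \frac{1}{2}$ ($P = \left(- \frac{1}{2}\right) \left(-1\right) = \frac{1}{2} \approx 0.5$)
$l{\left(y \right)} = 1$ ($l{\left(y \right)} = 1^{2} = 1$)
$P l{\left(-8 \right)} = \frac{1}{2} \cdot 1 = \frac{1}{2}$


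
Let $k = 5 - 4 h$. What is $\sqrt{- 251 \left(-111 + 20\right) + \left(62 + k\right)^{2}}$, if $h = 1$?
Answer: $\sqrt{26810} \approx 163.74$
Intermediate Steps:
$k = 1$ ($k = 5 - 4 = 1$)
$\sqrt{- 251 \left(-111 + 20\right) + \left(62 + k\right)^{2}} = \sqrt{- 251 \left(-111 + 20\right) + \left(62 + 1\right)^{2}} = \sqrt{- 251 \left(-91\right) + 63^{2}} = \sqrt{\left(-1\right) \left(-22841\right) + 3969} = \sqrt{22841 + 3969} = \sqrt{26810}$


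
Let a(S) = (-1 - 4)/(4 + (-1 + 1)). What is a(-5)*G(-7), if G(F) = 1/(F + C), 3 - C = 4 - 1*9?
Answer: -5/4 ≈ -1.2500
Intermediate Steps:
C = 8 (C = 3 - (4 - 1*9) = 3 - (4 - 9) = 3 - 1*(-5) = 3 + 5 = 8)
G(F) = 1/(8 + F) (G(F) = 1/(F + 8) = 1/(8 + F))
a(S) = -5/4 (a(S) = -5/(4 + 0) = -5/4)
a(-5)*G(-7) = -5/(4*(8 - 7)) = -5/4/1 = -5/4*1 = -5/4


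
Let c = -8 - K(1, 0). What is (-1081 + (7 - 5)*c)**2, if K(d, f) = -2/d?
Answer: 1194649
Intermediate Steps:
c = -6 (c = -8 - (-2)/1 = -8 - (-2) = -8 - 1*(-2) = -8 + 2 = -6)
(-1081 + (7 - 5)*c)**2 = (-1081 + (7 - 5)*(-6))**2 = (-1081 + 2*(-6))**2 = (-1081 - 12)**2 = (-1093)**2 = 1194649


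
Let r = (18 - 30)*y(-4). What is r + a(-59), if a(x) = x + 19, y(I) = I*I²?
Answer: 728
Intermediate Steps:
y(I) = I³
r = 768 (r = (18 - 30)*(-4)³ = -12*(-64) = 768)
a(x) = 19 + x
r + a(-59) = 768 + (19 - 59) = 768 - 40 = 728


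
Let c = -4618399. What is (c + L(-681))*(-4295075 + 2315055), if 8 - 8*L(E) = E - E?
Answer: 9144520407960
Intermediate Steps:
L(E) = 1 (L(E) = 1 - (E - E)/8 = 1 - ⅛*0 = 1 + 0 = 1)
(c + L(-681))*(-4295075 + 2315055) = (-4618399 + 1)*(-4295075 + 2315055) = -4618398*(-1980020) = 9144520407960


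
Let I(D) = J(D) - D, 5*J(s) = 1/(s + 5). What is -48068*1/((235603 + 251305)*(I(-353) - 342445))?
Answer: 20909580/72456789339887 ≈ 2.8858e-7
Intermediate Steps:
J(s) = 1/(5*(5 + s)) (J(s) = 1/(5*(s + 5)) = 1/(5*(5 + s)))
I(D) = -D + 1/(5*(5 + D)) (I(D) = 1/(5*(5 + D)) - D = -D + 1/(5*(5 + D)))
-48068*1/((235603 + 251305)*(I(-353) - 342445)) = -48068*1/((235603 + 251305)*((1/5 - 1*(-353)*(5 - 353))/(5 - 353) - 342445)) = -48068*1/(486908*((1/5 - 1*(-353)*(-348))/(-348) - 342445)) = -48068*1/(486908*(-(1/5 - 122844)/348 - 342445)) = -48068*1/(486908*(-1/348*(-614219/5) - 342445)) = -48068*1/(486908*(614219/1740 - 342445)) = -48068/((-595240081/1740*486908)) = -48068/(-72456789339887/435) = -48068*(-435/72456789339887) = 20909580/72456789339887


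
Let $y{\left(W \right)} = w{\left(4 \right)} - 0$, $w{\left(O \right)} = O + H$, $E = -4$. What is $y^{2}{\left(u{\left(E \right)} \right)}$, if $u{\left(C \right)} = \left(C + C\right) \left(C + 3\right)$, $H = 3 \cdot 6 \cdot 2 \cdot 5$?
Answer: $33856$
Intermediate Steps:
$H = 180$ ($H = 3 \cdot 12 \cdot 5 = 3 \cdot 60 = 180$)
$w{\left(O \right)} = 180 + O$ ($w{\left(O \right)} = O + 180 = 180 + O$)
$u{\left(C \right)} = 2 C \left(3 + C\right)$
$y{\left(W \right)} = 184$ ($y{\left(W \right)} = \left(180 + 4\right) - 0 = 184 + 0 = 184$)
$y^{2}{\left(u{\left(E \right)} \right)} = 184^{2} = 33856$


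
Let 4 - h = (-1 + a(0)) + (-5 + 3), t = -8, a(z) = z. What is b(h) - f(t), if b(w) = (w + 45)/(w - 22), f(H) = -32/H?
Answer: -112/15 ≈ -7.4667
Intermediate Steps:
h = 7 (h = 4 - ((-1 + 0) + (-5 + 3)) = 4 - (-1 - 2) = 4 - 1*(-3) = 4 + 3 = 7)
b(w) = (45 + w)/(-22 + w)
b(h) - f(t) = (45 + 7)/(-22 + 7) - (-32)/(-8) = 52/(-15) - (-32)*(-1)/8 = -1/15*52 - 1*4 = -52/15 - 4 = -112/15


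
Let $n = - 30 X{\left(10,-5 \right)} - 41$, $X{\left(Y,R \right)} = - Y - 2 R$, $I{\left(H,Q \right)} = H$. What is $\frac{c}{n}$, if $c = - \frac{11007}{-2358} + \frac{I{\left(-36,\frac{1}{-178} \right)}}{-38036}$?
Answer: $- \frac{11631865}{102145678} \approx -0.11388$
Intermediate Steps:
$c = \frac{11631865}{2491358}$ ($c = - \frac{11007}{-2358} - \frac{36}{-38036} = \left(-11007\right) \left(- \frac{1}{2358}\right) - - \frac{9}{9509} = \frac{1223}{262} + \frac{9}{9509} = \frac{11631865}{2491358} \approx 4.6689$)
$n = -41$ ($n = - 30 \left(\left(-1\right) 10 - -10\right) - 41 = - 30 \left(-10 + 10\right) - 41 = \left(-30\right) 0 - 41 = 0 - 41 = -41$)
$\frac{c}{n} = \frac{11631865}{2491358 \left(-41\right)} = \frac{11631865}{2491358} \left(- \frac{1}{41}\right) = - \frac{11631865}{102145678}$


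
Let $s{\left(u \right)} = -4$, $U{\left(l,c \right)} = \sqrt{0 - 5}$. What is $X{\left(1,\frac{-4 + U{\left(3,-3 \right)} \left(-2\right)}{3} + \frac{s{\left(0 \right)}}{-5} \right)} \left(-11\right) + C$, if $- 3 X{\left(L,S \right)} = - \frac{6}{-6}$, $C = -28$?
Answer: $- \frac{73}{3} \approx -24.333$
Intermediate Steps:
$U{\left(l,c \right)} = i \sqrt{5}$ ($U{\left(l,c \right)} = \sqrt{-5} = i \sqrt{5}$)
$X{\left(L,S \right)} = - \frac{1}{3}$ ($X{\left(L,S \right)} = - \frac{\left(-6\right) \frac{1}{-6}}{3} = - \frac{\left(-6\right) \left(- \frac{1}{6}\right)}{3} = \left(- \frac{1}{3}\right) 1 = - \frac{1}{3}$)
$X{\left(1,\frac{-4 + U{\left(3,-3 \right)} \left(-2\right)}{3} + \frac{s{\left(0 \right)}}{-5} \right)} \left(-11\right) + C = \left(- \frac{1}{3}\right) \left(-11\right) - 28 = \frac{11}{3} - 28 = - \frac{73}{3}$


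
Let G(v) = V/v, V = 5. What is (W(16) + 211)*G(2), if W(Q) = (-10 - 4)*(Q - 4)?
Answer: 215/2 ≈ 107.50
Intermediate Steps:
W(Q) = 56 - 14*Q (W(Q) = -14*(-4 + Q) = 56 - 14*Q)
G(v) = 5/v
(W(16) + 211)*G(2) = ((56 - 14*16) + 211)*(5/2) = ((56 - 224) + 211)*(5*(1/2)) = (-168 + 211)*(5/2) = 43*(5/2) = 215/2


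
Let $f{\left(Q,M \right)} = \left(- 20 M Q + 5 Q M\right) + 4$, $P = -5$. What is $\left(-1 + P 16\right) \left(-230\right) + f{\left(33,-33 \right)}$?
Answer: $34969$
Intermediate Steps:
$f{\left(Q,M \right)} = 4 - 15 M Q$ ($f{\left(Q,M \right)} = \left(- 20 M Q + 5 M Q\right) + 4 = - 15 M Q + 4 = 4 - 15 M Q$)
$\left(-1 + P 16\right) \left(-230\right) + f{\left(33,-33 \right)} = \left(-1 - 80\right) \left(-230\right) - \left(-4 - 16335\right) = \left(-1 - 80\right) \left(-230\right) + \left(4 + 16335\right) = \left(-81\right) \left(-230\right) + 16339 = 18630 + 16339 = 34969$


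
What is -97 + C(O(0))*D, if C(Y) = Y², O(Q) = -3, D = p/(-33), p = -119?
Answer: -710/11 ≈ -64.545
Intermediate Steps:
D = 119/33 (D = -119/(-33) = -119*(-1/33) = 119/33 ≈ 3.6061)
-97 + C(O(0))*D = -97 + (-3)²*(119/33) = -97 + 9*(119/33) = -97 + 357/11 = -710/11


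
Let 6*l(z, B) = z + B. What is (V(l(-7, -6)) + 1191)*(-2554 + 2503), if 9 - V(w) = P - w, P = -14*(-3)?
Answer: -117895/2 ≈ -58948.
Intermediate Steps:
P = 42
l(z, B) = B/6 + z/6 (l(z, B) = (z + B)/6 = (B + z)/6 = B/6 + z/6)
V(w) = -33 + w (V(w) = 9 - (42 - w) = 9 + (-42 + w) = -33 + w)
(V(l(-7, -6)) + 1191)*(-2554 + 2503) = ((-33 + ((⅙)*(-6) + (⅙)*(-7))) + 1191)*(-2554 + 2503) = ((-33 + (-1 - 7/6)) + 1191)*(-51) = ((-33 - 13/6) + 1191)*(-51) = (-211/6 + 1191)*(-51) = (6935/6)*(-51) = -117895/2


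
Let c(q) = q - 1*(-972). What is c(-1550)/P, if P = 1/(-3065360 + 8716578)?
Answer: -3266404004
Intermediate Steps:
c(q) = 972 + q (c(q) = q + 972 = 972 + q)
P = 1/5651218 ≈ 1.7695e-7
c(-1550)/P = (972 - 1550)/(1/5651218) = -578*5651218 = -3266404004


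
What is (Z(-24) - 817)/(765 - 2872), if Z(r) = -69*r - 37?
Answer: -802/2107 ≈ -0.38064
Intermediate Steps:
Z(r) = -37 - 69*r
(Z(-24) - 817)/(765 - 2872) = ((-37 - 69*(-24)) - 817)/(765 - 2872) = ((-37 + 1656) - 817)/(-2107) = (1619 - 817)*(-1/2107) = 802*(-1/2107) = -802/2107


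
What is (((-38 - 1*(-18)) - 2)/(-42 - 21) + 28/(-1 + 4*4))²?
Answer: 487204/99225 ≈ 4.9101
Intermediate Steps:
(((-38 - 1*(-18)) - 2)/(-42 - 21) + 28/(-1 + 4*4))² = (((-38 + 18) - 2)/(-63) + 28/(-1 + 16))² = ((-20 - 2)*(-1/63) + 28/15)² = (-22*(-1/63) + 28*(1/15))² = (22/63 + 28/15)² = (698/315)² = 487204/99225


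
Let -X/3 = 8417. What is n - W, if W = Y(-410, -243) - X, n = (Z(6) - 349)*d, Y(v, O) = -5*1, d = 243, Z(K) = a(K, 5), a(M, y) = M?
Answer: -108595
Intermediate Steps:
Z(K) = K
X = -25251 (X = -3*8417 = -25251)
Y(v, O) = -5
n = -83349 (n = (6 - 349)*243 = -343*243 = -83349)
W = 25246 (W = -5 - 1*(-25251) = -5 + 25251 = 25246)
n - W = -83349 - 1*25246 = -83349 - 25246 = -108595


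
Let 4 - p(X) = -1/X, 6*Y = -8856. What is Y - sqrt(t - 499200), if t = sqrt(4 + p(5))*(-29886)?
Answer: -1476 - I*sqrt(12480000 + 149430*sqrt(205))/5 ≈ -1476.0 - 764.71*I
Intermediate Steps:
Y = -1476 (Y = (1/6)*(-8856) = -1476)
p(X) = 4 + 1/X (p(X) = 4 - (-1)/X = 4 + 1/X)
t = -29886*sqrt(205)/5 (t = sqrt(4 + (4 + 1/5))*(-29886) = sqrt(4 + 21/5)*(-29886) = sqrt(41/5)*(-29886) = (sqrt(205)/5)*(-29886) = -29886*sqrt(205)/5 ≈ -85581.)
Y - sqrt(t - 499200) = -1476 - sqrt(-29886*sqrt(205)/5 - 499200) = -1476 - sqrt(-499200 - 29886*sqrt(205)/5)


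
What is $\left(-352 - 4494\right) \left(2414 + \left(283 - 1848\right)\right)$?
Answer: $-4114254$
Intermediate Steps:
$\left(-352 - 4494\right) \left(2414 + \left(283 - 1848\right)\right) = - 4846 \left(2414 + \left(283 - 1848\right)\right) = - 4846 \left(2414 - 1565\right) = \left(-4846\right) 849 = -4114254$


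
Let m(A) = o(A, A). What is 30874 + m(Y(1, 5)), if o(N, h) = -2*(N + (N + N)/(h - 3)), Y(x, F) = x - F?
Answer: 216158/7 ≈ 30880.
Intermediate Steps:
o(N, h) = -2*N - 4*N/(-3 + h) (o(N, h) = -2*(N + (2*N)/(-3 + h)) = -2*(N + 2*N/(-3 + h)) = -2*N - 4*N/(-3 + h))
m(A) = 2*A*(1 - A)/(-3 + A)
30874 + m(Y(1, 5)) = 30874 + 2*(1 - 1*5)*(1 - (1 - 1*5))/(-3 + (1 - 1*5)) = 30874 + 2*(1 - 5)*(1 - (1 - 5))/(-3 + (1 - 5)) = 30874 + 2*(-4)*(1 - 1*(-4))/(-3 - 4) = 30874 + 2*(-4)*(1 + 4)/(-7) = 30874 + 2*(-4)*(-1/7)*5 = 30874 + 40/7 = 216158/7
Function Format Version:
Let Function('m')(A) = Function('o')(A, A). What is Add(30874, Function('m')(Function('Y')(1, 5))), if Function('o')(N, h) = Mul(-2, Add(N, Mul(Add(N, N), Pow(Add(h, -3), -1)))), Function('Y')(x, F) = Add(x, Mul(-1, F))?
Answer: Rational(216158, 7) ≈ 30880.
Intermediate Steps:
Function('o')(N, h) = Add(Mul(-2, N), Mul(-4, N, Pow(Add(-3, h), -1))) (Function('o')(N, h) = Mul(-2, Add(N, Mul(Mul(2, N), Pow(Add(-3, h), -1)))) = Mul(-2, Add(N, Mul(2, N, Pow(Add(-3, h), -1)))) = Add(Mul(-2, N), Mul(-4, N, Pow(Add(-3, h), -1))))
Function('m')(A) = Mul(2, A, Pow(Add(-3, A), -1), Add(1, Mul(-1, A)))
Add(30874, Function('m')(Function('Y')(1, 5))) = Add(30874, Mul(2, Add(1, Mul(-1, 5)), Pow(Add(-3, Add(1, Mul(-1, 5))), -1), Add(1, Mul(-1, Add(1, Mul(-1, 5)))))) = Add(30874, Mul(2, Add(1, -5), Pow(Add(-3, Add(1, -5)), -1), Add(1, Mul(-1, Add(1, -5))))) = Add(30874, Mul(2, -4, Pow(Add(-3, -4), -1), Add(1, Mul(-1, -4)))) = Add(30874, Mul(2, -4, Pow(-7, -1), Add(1, 4))) = Add(30874, Mul(2, -4, Rational(-1, 7), 5)) = Add(30874, Rational(40, 7)) = Rational(216158, 7)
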